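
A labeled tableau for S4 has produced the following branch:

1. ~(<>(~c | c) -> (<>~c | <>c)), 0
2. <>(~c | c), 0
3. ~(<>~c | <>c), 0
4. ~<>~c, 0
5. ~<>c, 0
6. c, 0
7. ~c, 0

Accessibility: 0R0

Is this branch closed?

Closed

Both c and ~c appear at 0.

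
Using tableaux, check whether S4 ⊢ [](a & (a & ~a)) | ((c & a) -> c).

Valid in S4

Tableau for the negation ~([](a & (a & ~a)) | ((c & a) -> c)):
1. ~([](a & (a & ~a)) | ((c & a) -> c)), u
2. ~[](a & (a & ~a)), u   [~|-rule on 1]
3. ~((c & a) -> c), u   [~|-rule on 1]
4. c & a, u   [~->-rule on 3]
5. ~c, u   [~->-rule on 3]
6. c, u   [&-rule on 4]
7. a, u   [&-rule on 4]
Accessibility: uRu
Branch closes: c and ~c both at u.
Every branch of the negation's tableau closes; the branch above is one of them.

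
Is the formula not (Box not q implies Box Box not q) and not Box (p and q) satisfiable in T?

1. not (Box not q implies Box Box not q) and not Box (p and q), u
2. not (Box not q implies Box Box not q), u
3. not Box (p and q), u
4. Box not q, u
5. not Box Box not q, u
6. not q, u
7. not (p and q), v
8. not q, v
9. not Box not q, w
10. not q, w
11. q, x
Accessibility: uRu, uRv, uRw, vRv, wRw, wRx, xRx

Yes, satisfiable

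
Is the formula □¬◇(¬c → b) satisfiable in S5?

1. □¬◇(¬c → b), u
2. ¬◇(¬c → b), u
3. ¬(¬c → b), u
4. ¬c, u
5. ¬b, u
Accessibility: uRu

Satisfiable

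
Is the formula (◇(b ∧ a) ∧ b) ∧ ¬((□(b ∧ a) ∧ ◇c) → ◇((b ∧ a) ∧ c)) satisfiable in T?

Unsatisfiable (every branch closes)

1. (◇(b ∧ a) ∧ b) ∧ ¬((□(b ∧ a) ∧ ◇c) → ◇((b ∧ a) ∧ c)), w0
2. ◇(b ∧ a) ∧ b, w0
3. ¬((□(b ∧ a) ∧ ◇c) → ◇((b ∧ a) ∧ c)), w0
4. ◇(b ∧ a), w0
5. b, w0
6. □(b ∧ a) ∧ ◇c, w0
7. ¬◇((b ∧ a) ∧ c), w0
8. □(b ∧ a), w0
9. ◇c, w0
10. ¬((b ∧ a) ∧ c), w0
11. b ∧ a, w0
12. a, w0
13. ¬c, w0
14. b ∧ a, w1
15. b, w1
16. a, w1
17. ¬((b ∧ a) ∧ c), w1
18. ¬c, w1
19. c, w2
20. ¬((b ∧ a) ∧ c), w2
21. b ∧ a, w2
22. b, w2
23. a, w2
24. ¬(b ∧ a), w2
25. ¬a, w2
Accessibility: w0Rw0, w0Rw1, w0Rw2, w1Rw1, w2Rw2
Branch closes: a and ¬a both at w2.
All branches of the tableau close; one closing branch shown above.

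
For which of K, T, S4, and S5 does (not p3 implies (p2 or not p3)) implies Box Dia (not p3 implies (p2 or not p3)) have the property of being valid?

K-tableau for the negation not ((not p3 implies (p2 or not p3)) implies Box Dia (not p3 implies (p2 or not p3))):
1. not ((not p3 implies (p2 or not p3)) implies Box Dia (not p3 implies (p2 or not p3))), u
2. not p3 implies (p2 or not p3), u
3. not Box Dia (not p3 implies (p2 or not p3)), u
4. p2 or not p3, u
5. not p3, u
6. not Dia (not p3 implies (p2 or not p3)), v
Accessibility: uRv
Complete open branch: countermodel on a K-frame, so not valid in K.
T-tableau for the negation not ((not p3 implies (p2 or not p3)) implies Box Dia (not p3 implies (p2 or not p3))):
1. not ((not p3 implies (p2 or not p3)) implies Box Dia (not p3 implies (p2 or not p3))), u
2. not p3 implies (p2 or not p3), u
3. not Box Dia (not p3 implies (p2 or not p3)), u
4. p2 or not p3, u
5. not p3, u
6. not Dia (not p3 implies (p2 or not p3)), v
7. not (not p3 implies (p2 or not p3)), v
8. not p3, v
9. not (p2 or not p3), v
10. not p2, v
11. p3, v
Accessibility: uRu, uRv, vRv
Branch closes: p3 and not p3 both at v.
Every branch closes (one shown): valid in T, hence also in S4, S5 (every theorem of T is a theorem of S4 and S5).

T, S4, S5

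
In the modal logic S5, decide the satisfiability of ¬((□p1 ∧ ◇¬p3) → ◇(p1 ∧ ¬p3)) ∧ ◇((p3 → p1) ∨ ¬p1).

1. ¬((□p1 ∧ ◇¬p3) → ◇(p1 ∧ ¬p3)) ∧ ◇((p3 → p1) ∨ ¬p1), w0
2. ¬((□p1 ∧ ◇¬p3) → ◇(p1 ∧ ¬p3)), w0
3. ◇((p3 → p1) ∨ ¬p1), w0
4. □p1 ∧ ◇¬p3, w0
5. ¬◇(p1 ∧ ¬p3), w0
6. □p1, w0
7. ◇¬p3, w0
8. ¬(p1 ∧ ¬p3), w0
9. p1, w0
10. p3, w0
11. (p3 → p1) ∨ ¬p1, w1
12. ¬(p1 ∧ ¬p3), w1
13. p1, w1
14. p3 → p1, w1
15. p3, w1
16. ¬p3, w2
17. ¬(p1 ∧ ¬p3), w2
18. p1, w2
19. p3, w2
Accessibility: w0Rw0, w0Rw1, w0Rw2, w1Rw0, w1Rw1, w1Rw2, w2Rw0, w2Rw1, w2Rw2
Branch closes: p3 and ¬p3 both at w2.
Every branch closes; the branch above is one of them.

No, unsatisfiable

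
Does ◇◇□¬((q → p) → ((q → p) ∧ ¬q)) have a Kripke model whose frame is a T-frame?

Satisfiable

1. ◇◇□¬((q → p) → ((q → p) ∧ ¬q)), 0
2. ◇□¬((q → p) → ((q → p) ∧ ¬q)), 1   [◇-rule on 1: fresh world 1, 0R1]
3. □¬((q → p) → ((q → p) ∧ ¬q)), 2   [◇-rule on 2: fresh world 2, 1R2]
4. ¬((q → p) → ((q → p) ∧ ¬q)), 2   [□-rule on 3 via 2R2]
5. q → p, 2   [¬→-rule on 4]
6. ¬((q → p) ∧ ¬q), 2   [¬→-rule on 4]
7. p, 2   [→-rule on 5 (branches; this branch)]
8. q, 2   [¬∧-rule on 6 (branches; this branch)]
Accessibility: 0R0, 0R1, 1R1, 1R2, 2R2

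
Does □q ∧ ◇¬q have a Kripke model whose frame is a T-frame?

No, unsatisfiable

1. □q ∧ ◇¬q, u
2. □q, u   [∧-rule on 1]
3. ◇¬q, u   [∧-rule on 1]
4. q, u   [□-rule on 2 via uRu]
5. ¬q, v   [◇-rule on 3: fresh world v, uRv]
6. q, v   [□-rule on 2 via uRv]
Accessibility: uRu, uRv, vRv
Branch closes: q and ¬q both at v.
(One branch shown.) All branches close.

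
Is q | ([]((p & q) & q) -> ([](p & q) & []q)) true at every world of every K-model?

Valid

Tableau for the negation ~(q | ([]((p & q) & q) -> ([](p & q) & []q))):
1. ~(q | ([]((p & q) & q) -> ([](p & q) & []q))), u
2. ~q, u
3. ~([]((p & q) & q) -> ([](p & q) & []q)), u
4. []((p & q) & q), u
5. ~([](p & q) & []q), u
6. ~[](p & q), u
7. ~(p & q), v
8. (p & q) & q, v
9. p & q, v
10. q, v
11. p, v
12. ~q, v
Accessibility: uRv
Branch closes: q and ~q both at v.
Every branch of the negation's tableau closes; the branch above is one of them.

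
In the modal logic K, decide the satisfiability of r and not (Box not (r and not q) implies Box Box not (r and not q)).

1. r and not (Box not (r and not q) implies Box Box not (r and not q)), u
2. r, u   [and-rule on 1]
3. not (Box not (r and not q) implies Box Box not (r and not q)), u   [and-rule on 1]
4. Box not (r and not q), u   [neg-implies-rule on 3]
5. not Box Box not (r and not q), u   [neg-implies-rule on 3]
6. not Box not (r and not q), v   [neg-Box-rule on 5: fresh world v, uRv]
7. not (r and not q), v   [Box-rule on 4 via uRv]
8. q, v   [neg-and-rule on 7 (branches; this branch)]
9. r and not q, w   [neg-Box-rule on 6: fresh world w, vRw]
10. r, w   [and-rule on 9]
11. not q, w   [and-rule on 9]
Accessibility: uRv, vRw

Satisfiable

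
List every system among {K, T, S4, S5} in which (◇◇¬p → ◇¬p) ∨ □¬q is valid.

S4, S5

S4-tableau for the negation ¬((◇◇¬p → ◇¬p) ∨ □¬q):
1. ¬((◇◇¬p → ◇¬p) ∨ □¬q), w0
2. ¬(◇◇¬p → ◇¬p), w0   [¬∨-rule on 1]
3. ¬□¬q, w0   [¬∨-rule on 1]
4. ◇◇¬p, w0   [¬→-rule on 2]
5. ¬◇¬p, w0   [¬→-rule on 2]
6. p, w0   [¬◇-rule on 5 via w0Rw0]
7. q, w1   [¬□-rule on 3: fresh world w1, w0Rw1]
8. p, w1   [¬◇-rule on 5 via w0Rw1]
9. ◇¬p, w2   [◇-rule on 4: fresh world w2, w0Rw2]
10. p, w2   [¬◇-rule on 5 via w0Rw2]
11. ¬p, w3   [◇-rule on 9: fresh world w3, w2Rw3]
12. p, w3   [¬◇-rule on 5 via w0Rw3]
Accessibility: w0Rw0, w0Rw1, w0Rw2, w0Rw3, w1Rw1, w2Rw2, w2Rw3, w3Rw3
Branch closes: p and ¬p both at w3.
Every branch closes (one shown): valid in S4, hence also in S5 (every theorem of S4 is a theorem of S5).
T-tableau for the negation ¬((◇◇¬p → ◇¬p) ∨ □¬q):
1. ¬((◇◇¬p → ◇¬p) ∨ □¬q), w0
2. ¬(◇◇¬p → ◇¬p), w0   [¬∨-rule on 1]
3. ¬□¬q, w0   [¬∨-rule on 1]
4. ◇◇¬p, w0   [¬→-rule on 2]
5. ¬◇¬p, w0   [¬→-rule on 2]
6. p, w0   [¬◇-rule on 5 via w0Rw0]
7. q, w1   [¬□-rule on 3: fresh world w1, w0Rw1]
8. p, w1   [¬◇-rule on 5 via w0Rw1]
9. ◇¬p, w2   [◇-rule on 4: fresh world w2, w0Rw2]
10. p, w2   [¬◇-rule on 5 via w0Rw2]
11. ¬p, w3   [◇-rule on 9: fresh world w3, w2Rw3]
Accessibility: w0Rw0, w0Rw1, w0Rw2, w1Rw1, w2Rw2, w2Rw3, w3Rw3
Complete open branch: countermodel on a T-frame, so not valid in T, nor in K (the same frame is also a K-frame).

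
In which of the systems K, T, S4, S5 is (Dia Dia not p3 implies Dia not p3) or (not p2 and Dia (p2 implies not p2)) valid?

S4, S5

T-tableau for the negation not ((Dia Dia not p3 implies Dia not p3) or (not p2 and Dia (p2 implies not p2))):
1. not ((Dia Dia not p3 implies Dia not p3) or (not p2 and Dia (p2 implies not p2))), 0
2. not (Dia Dia not p3 implies Dia not p3), 0
3. not (not p2 and Dia (p2 implies not p2)), 0
4. Dia Dia not p3, 0
5. not Dia not p3, 0
6. p3, 0
7. not Dia (p2 implies not p2), 0
8. not (p2 implies not p2), 0
9. p2, 0
10. Dia not p3, 1
11. p3, 1
12. not (p2 implies not p2), 1
13. p2, 1
14. not p3, 2
Accessibility: 0R0, 0R1, 1R1, 1R2, 2R2
Complete open branch: countermodel on a T-frame, so not valid in T, nor in K (the same frame is also a K-frame).
S4-tableau for the negation not ((Dia Dia not p3 implies Dia not p3) or (not p2 and Dia (p2 implies not p2))):
1. not ((Dia Dia not p3 implies Dia not p3) or (not p2 and Dia (p2 implies not p2))), 0
2. not (Dia Dia not p3 implies Dia not p3), 0
3. not (not p2 and Dia (p2 implies not p2)), 0
4. Dia Dia not p3, 0
5. not Dia not p3, 0
6. p3, 0
7. not Dia (p2 implies not p2), 0
8. not (p2 implies not p2), 0
9. p2, 0
10. Dia not p3, 1
11. p3, 1
12. not (p2 implies not p2), 1
13. p2, 1
14. not p3, 2
15. p3, 2
Accessibility: 0R0, 0R1, 0R2, 1R1, 1R2, 2R2
Branch closes: p3 and not p3 both at 2.
Every branch closes (one shown): valid in S4, hence also in S5 (every theorem of S4 is a theorem of S5).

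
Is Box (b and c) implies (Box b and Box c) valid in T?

Yes, valid

Tableau for the negation not (Box (b and c) implies (Box b and Box c)):
1. not (Box (b and c) implies (Box b and Box c)), u
2. Box (b and c), u
3. not (Box b and Box c), u
4. b and c, u
5. b, u
6. c, u
7. not Box c, u
8. not c, v
9. b and c, v
10. b, v
11. c, v
Accessibility: uRu, uRv, vRv
Branch closes: c and not c both at v.
Every branch of the negation's tableau closes; the branch above is one of them.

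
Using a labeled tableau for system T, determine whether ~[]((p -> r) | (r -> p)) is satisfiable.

No, unsatisfiable

1. ~[]((p -> r) | (r -> p)), w0
2. ~((p -> r) | (r -> p)), w1
3. ~(p -> r), w1
4. ~(r -> p), w1
5. p, w1
6. ~r, w1
7. r, w1
8. ~p, w1
Accessibility: w0Rw0, w0Rw1, w1Rw1
Branch closes: r and ~r both at w1.
(One branch shown.) All branches close.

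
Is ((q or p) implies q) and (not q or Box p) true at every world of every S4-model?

Not valid

Tableau for the negation not (((q or p) implies q) and (not q or Box p)):
1. not (((q or p) implies q) and (not q or Box p)), 0
2. not (not q or Box p), 0
3. q, 0
4. not Box p, 0
5. not p, 1
Accessibility: 0R0, 0R1, 1R1
The negation has an open branch (countermodel exists).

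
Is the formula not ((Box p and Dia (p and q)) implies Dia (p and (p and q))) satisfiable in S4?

Unsatisfiable

1. not ((Box p and Dia (p and q)) implies Dia (p and (p and q))), w0
2. Box p and Dia (p and q), w0
3. not Dia (p and (p and q)), w0
4. Box p, w0
5. Dia (p and q), w0
6. not (p and (p and q)), w0
7. p, w0
8. not (p and q), w0
9. not q, w0
10. p and q, w1
11. p, w1
12. q, w1
13. not (p and (p and q)), w1
14. not (p and q), w1
15. not q, w1
Accessibility: w0Rw0, w0Rw1, w1Rw1
Branch closes: q and not q both at w1.
(One branch shown.) All branches close.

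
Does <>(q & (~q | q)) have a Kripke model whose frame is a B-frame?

1. <>(q & (~q | q)), u
2. q & (~q | q), v
3. q, v
4. ~q | q, v
Accessibility: uRu, uRv, vRu, vRv

Yes, satisfiable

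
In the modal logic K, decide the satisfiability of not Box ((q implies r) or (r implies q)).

Unsatisfiable

1. not Box ((q implies r) or (r implies q)), u
2. not ((q implies r) or (r implies q)), v
3. not (q implies r), v
4. not (r implies q), v
5. q, v
6. not r, v
7. r, v
8. not q, v
Accessibility: uRv
Branch closes: r and not r both at v.
(One branch shown.) All branches close.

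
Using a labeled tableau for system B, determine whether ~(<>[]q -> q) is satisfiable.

No, unsatisfiable

1. ~(<>[]q -> q), w0
2. <>[]q, w0
3. ~q, w0
4. []q, w1
5. q, w0
Accessibility: w0Rw0, w0Rw1, w1Rw0, w1Rw1
Branch closes: q and ~q both at w0.
All branches of the tableau close; one closing branch shown above.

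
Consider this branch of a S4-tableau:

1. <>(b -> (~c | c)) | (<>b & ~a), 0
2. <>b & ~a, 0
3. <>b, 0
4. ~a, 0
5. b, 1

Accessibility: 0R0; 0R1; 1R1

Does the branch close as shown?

No world carries both an atom and its negation.

Open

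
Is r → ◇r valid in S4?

Yes, valid

Tableau for the negation ¬(r → ◇r):
1. ¬(r → ◇r), u
2. r, u   [¬→-rule on 1]
3. ¬◇r, u   [¬→-rule on 1]
4. ¬r, u   [¬◇-rule on 3 via uRu]
Accessibility: uRu
Branch closes: r and ¬r both at u.
Every branch of the negation's tableau closes; the branch above is one of them.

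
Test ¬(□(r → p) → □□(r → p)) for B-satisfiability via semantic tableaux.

Yes, satisfiable

1. ¬(□(r → p) → □□(r → p)), w0
2. □(r → p), w0
3. ¬□□(r → p), w0
4. r → p, w0
5. p, w0
6. ¬□(r → p), w1
7. r → p, w1
8. p, w1
9. ¬(r → p), w2
10. r, w2
11. ¬p, w2
Accessibility: w0Rw0, w0Rw1, w1Rw0, w1Rw1, w1Rw2, w2Rw1, w2Rw2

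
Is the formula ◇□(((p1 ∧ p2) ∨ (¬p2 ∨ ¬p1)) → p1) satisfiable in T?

Satisfiable

1. ◇□(((p1 ∧ p2) ∨ (¬p2 ∨ ¬p1)) → p1), u
2. □(((p1 ∧ p2) ∨ (¬p2 ∨ ¬p1)) → p1), v   [◇-rule on 1: fresh world v, uRv]
3. ((p1 ∧ p2) ∨ (¬p2 ∨ ¬p1)) → p1, v   [□-rule on 2 via vRv]
4. p1, v   [→-rule on 3 (branches; this branch)]
Accessibility: uRu, uRv, vRv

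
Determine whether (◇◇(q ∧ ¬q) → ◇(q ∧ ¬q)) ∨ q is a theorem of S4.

Yes, valid

Tableau for the negation ¬((◇◇(q ∧ ¬q) → ◇(q ∧ ¬q)) ∨ q):
1. ¬((◇◇(q ∧ ¬q) → ◇(q ∧ ¬q)) ∨ q), u
2. ¬(◇◇(q ∧ ¬q) → ◇(q ∧ ¬q)), u
3. ¬q, u
4. ◇◇(q ∧ ¬q), u
5. ¬◇(q ∧ ¬q), u
6. ¬(q ∧ ¬q), u
7. ◇(q ∧ ¬q), v
8. ¬(q ∧ ¬q), v
9. q, v
10. q ∧ ¬q, w
11. q, w
12. ¬q, w
Accessibility: uRu, uRv, uRw, vRv, vRw, wRw
Branch closes: q and ¬q both at w.
All branches of the negation close; one closing branch shown above.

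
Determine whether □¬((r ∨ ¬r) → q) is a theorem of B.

Tableau for the negation ¬□¬((r ∨ ¬r) → q):
1. ¬□¬((r ∨ ¬r) → q), w0
2. (r ∨ ¬r) → q, w1   [¬□-rule on 1: fresh world w1, w0Rw1]
3. q, w1   [→-rule on 2 (branches; this branch)]
Accessibility: w0Rw0, w0Rw1, w1Rw0, w1Rw1
The negation has an open branch (countermodel exists).

Not valid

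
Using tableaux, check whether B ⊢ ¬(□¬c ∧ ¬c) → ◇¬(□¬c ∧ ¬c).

Valid

Tableau for the negation ¬(¬(□¬c ∧ ¬c) → ◇¬(□¬c ∧ ¬c)):
1. ¬(¬(□¬c ∧ ¬c) → ◇¬(□¬c ∧ ¬c)), 0
2. ¬(□¬c ∧ ¬c), 0   [¬→-rule on 1]
3. ¬◇¬(□¬c ∧ ¬c), 0   [¬→-rule on 1]
4. □¬c ∧ ¬c, 0   [¬◇-rule on 3 via 0R0]
5. □¬c, 0   [∧-rule on 4]
6. ¬c, 0   [∧-rule on 4]
7. ¬□¬c, 0   [¬∧-rule on 2 (branches; this branch)]
8. c, 1   [¬□-rule on 7: fresh world 1, 0R1]
9. □¬c ∧ ¬c, 1   [¬◇-rule on 3 via 0R1]
10. □¬c, 1   [∧-rule on 9]
11. ¬c, 1   [∧-rule on 9]
Accessibility: 0R0, 0R1, 1R0, 1R1
Branch closes: c and ¬c both at 1.
All branches of the negation close; one closing branch shown above.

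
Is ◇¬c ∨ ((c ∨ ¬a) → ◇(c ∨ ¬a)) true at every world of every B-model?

Valid

Tableau for the negation ¬(◇¬c ∨ ((c ∨ ¬a) → ◇(c ∨ ¬a))):
1. ¬(◇¬c ∨ ((c ∨ ¬a) → ◇(c ∨ ¬a))), 0
2. ¬◇¬c, 0   [¬∨-rule on 1]
3. ¬((c ∨ ¬a) → ◇(c ∨ ¬a)), 0   [¬∨-rule on 1]
4. c ∨ ¬a, 0   [¬→-rule on 3]
5. ¬◇(c ∨ ¬a), 0   [¬→-rule on 3]
6. c, 0   [¬◇-rule on 2 via 0R0]
7. ¬(c ∨ ¬a), 0   [¬◇-rule on 5 via 0R0]
8. ¬c, 0   [¬∨-rule on 7]
9. a, 0   [¬∨-rule on 7]
Accessibility: 0R0
Branch closes: c and ¬c both at 0.
All branches of the negation close; one closing branch shown above.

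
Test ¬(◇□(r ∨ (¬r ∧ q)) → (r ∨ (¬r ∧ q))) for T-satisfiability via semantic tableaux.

Satisfiable

1. ¬(◇□(r ∨ (¬r ∧ q)) → (r ∨ (¬r ∧ q))), 0
2. ◇□(r ∨ (¬r ∧ q)), 0
3. ¬(r ∨ (¬r ∧ q)), 0
4. ¬r, 0
5. ¬(¬r ∧ q), 0
6. ¬q, 0
7. □(r ∨ (¬r ∧ q)), 1
8. r ∨ (¬r ∧ q), 1
9. ¬r ∧ q, 1
10. ¬r, 1
11. q, 1
Accessibility: 0R0, 0R1, 1R1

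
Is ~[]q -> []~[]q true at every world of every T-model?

Invalid (countermodel exists)

Tableau for the negation ~(~[]q -> []~[]q):
1. ~(~[]q -> []~[]q), u
2. ~[]q, u
3. ~[]~[]q, u
4. ~q, v
5. []q, w
6. q, w
Accessibility: uRu, uRv, uRw, vRv, wRw
The negation has an open branch (countermodel exists).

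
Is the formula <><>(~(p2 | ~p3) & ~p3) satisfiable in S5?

No, unsatisfiable

1. <><>(~(p2 | ~p3) & ~p3), 0
2. <>(~(p2 | ~p3) & ~p3), 1
3. ~(p2 | ~p3) & ~p3, 2
4. ~(p2 | ~p3), 2
5. ~p3, 2
6. ~p2, 2
7. p3, 2
Accessibility: 0R0, 0R1, 0R2, 1R0, 1R1, 1R2, 2R0, 2R1, 2R2
Branch closes: p3 and ~p3 both at 2.
Every branch closes; the branch above is one of them.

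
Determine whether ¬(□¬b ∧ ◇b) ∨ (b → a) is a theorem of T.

Tableau for the negation ¬(¬(□¬b ∧ ◇b) ∨ (b → a)):
1. ¬(¬(□¬b ∧ ◇b) ∨ (b → a)), u
2. □¬b ∧ ◇b, u
3. ¬(b → a), u
4. □¬b, u
5. ◇b, u
6. b, u
7. ¬a, u
8. ¬b, u
Accessibility: uRu
Branch closes: b and ¬b both at u.
All branches of the negation close; one closing branch shown above.

Valid in T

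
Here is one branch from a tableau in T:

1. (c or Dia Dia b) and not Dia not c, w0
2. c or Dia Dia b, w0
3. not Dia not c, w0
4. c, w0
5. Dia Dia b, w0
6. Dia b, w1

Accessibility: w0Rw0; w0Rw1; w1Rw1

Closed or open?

No atom appears with both signs at the same world.

Not closed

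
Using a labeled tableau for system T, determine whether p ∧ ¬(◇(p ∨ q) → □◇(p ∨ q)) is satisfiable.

Satisfiable (open branch found)

1. p ∧ ¬(◇(p ∨ q) → □◇(p ∨ q)), w0
2. p, w0
3. ¬(◇(p ∨ q) → □◇(p ∨ q)), w0
4. ◇(p ∨ q), w0
5. ¬□◇(p ∨ q), w0
6. p ∨ q, w1
7. q, w1
8. ¬◇(p ∨ q), w2
9. ¬(p ∨ q), w2
10. ¬p, w2
11. ¬q, w2
Accessibility: w0Rw0, w0Rw1, w0Rw2, w1Rw1, w2Rw2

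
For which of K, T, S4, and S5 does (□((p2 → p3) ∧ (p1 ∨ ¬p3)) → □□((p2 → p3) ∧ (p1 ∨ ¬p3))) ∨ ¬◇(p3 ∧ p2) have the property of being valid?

S4, S5

T-tableau for the negation ¬((□((p2 → p3) ∧ (p1 ∨ ¬p3)) → □□((p2 → p3) ∧ (p1 ∨ ¬p3))) ∨ ¬◇(p3 ∧ p2)):
1. ¬((□((p2 → p3) ∧ (p1 ∨ ¬p3)) → □□((p2 → p3) ∧ (p1 ∨ ¬p3))) ∨ ¬◇(p3 ∧ p2)), u
2. ¬(□((p2 → p3) ∧ (p1 ∨ ¬p3)) → □□((p2 → p3) ∧ (p1 ∨ ¬p3))), u
3. ◇(p3 ∧ p2), u
4. □((p2 → p3) ∧ (p1 ∨ ¬p3)), u
5. ¬□□((p2 → p3) ∧ (p1 ∨ ¬p3)), u
6. (p2 → p3) ∧ (p1 ∨ ¬p3), u
7. p2 → p3, u
8. p1 ∨ ¬p3, u
9. p3, u
10. p1, u
11. p3 ∧ p2, v
12. p3, v
13. p2, v
14. (p2 → p3) ∧ (p1 ∨ ¬p3), v
15. p2 → p3, v
16. p1 ∨ ¬p3, v
17. p1, v
18. ¬□((p2 → p3) ∧ (p1 ∨ ¬p3)), w
19. (p2 → p3) ∧ (p1 ∨ ¬p3), w
20. p2 → p3, w
21. p1 ∨ ¬p3, w
22. p3, w
23. p1, w
24. ¬((p2 → p3) ∧ (p1 ∨ ¬p3)), x
25. ¬(p1 ∨ ¬p3), x
26. ¬p1, x
27. p3, x
Accessibility: uRu, uRv, uRw, vRv, wRw, wRx, xRx
Complete open branch: countermodel on a T-frame, so not valid in T, nor in K (the same frame is also a K-frame).
S4-tableau for the negation ¬((□((p2 → p3) ∧ (p1 ∨ ¬p3)) → □□((p2 → p3) ∧ (p1 ∨ ¬p3))) ∨ ¬◇(p3 ∧ p2)):
1. ¬((□((p2 → p3) ∧ (p1 ∨ ¬p3)) → □□((p2 → p3) ∧ (p1 ∨ ¬p3))) ∨ ¬◇(p3 ∧ p2)), u
2. ¬(□((p2 → p3) ∧ (p1 ∨ ¬p3)) → □□((p2 → p3) ∧ (p1 ∨ ¬p3))), u
3. ◇(p3 ∧ p2), u
4. □((p2 → p3) ∧ (p1 ∨ ¬p3)), u
5. ¬□□((p2 → p3) ∧ (p1 ∨ ¬p3)), u
6. (p2 → p3) ∧ (p1 ∨ ¬p3), u
7. p2 → p3, u
8. p1 ∨ ¬p3, u
9. p3, u
10. p1, u
11. p3 ∧ p2, v
12. p3, v
13. p2, v
14. (p2 → p3) ∧ (p1 ∨ ¬p3), v
15. p2 → p3, v
16. p1 ∨ ¬p3, v
17. p1, v
18. ¬□((p2 → p3) ∧ (p1 ∨ ¬p3)), w
19. (p2 → p3) ∧ (p1 ∨ ¬p3), w
20. p2 → p3, w
21. p1 ∨ ¬p3, w
22. p3, w
23. p1, w
24. ¬((p2 → p3) ∧ (p1 ∨ ¬p3)), x
25. (p2 → p3) ∧ (p1 ∨ ¬p3), x
26. p2 → p3, x
27. p1 ∨ ¬p3, x
28. ¬(p1 ∨ ¬p3), x
29. ¬p1, x
30. p3, x
31. ¬p3, x
Accessibility: uRu, uRv, uRw, uRx, vRv, wRw, wRx, xRx
Branch closes: p3 and ¬p3 both at x.
Every branch closes (one shown): valid in S4, hence also in S5 (every theorem of S4 is a theorem of S5).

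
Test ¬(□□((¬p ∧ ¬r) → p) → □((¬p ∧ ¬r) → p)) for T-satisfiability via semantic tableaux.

No, unsatisfiable

1. ¬(□□((¬p ∧ ¬r) → p) → □((¬p ∧ ¬r) → p)), u
2. □□((¬p ∧ ¬r) → p), u
3. ¬□((¬p ∧ ¬r) → p), u
4. □((¬p ∧ ¬r) → p), u
5. (¬p ∧ ¬r) → p, u
6. ¬(¬p ∧ ¬r), u
7. r, u
8. ¬((¬p ∧ ¬r) → p), v
9. ¬p ∧ ¬r, v
10. ¬p, v
11. ¬r, v
12. □((¬p ∧ ¬r) → p), v
13. (¬p ∧ ¬r) → p, v
14. ¬(¬p ∧ ¬r), v
15. r, v
Accessibility: uRu, uRv, vRv
Branch closes: r and ¬r both at v.
All branches of the tableau close; one closing branch shown above.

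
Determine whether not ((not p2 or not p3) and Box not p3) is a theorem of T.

Tableau for the negation (not p2 or not p3) and Box not p3:
1. (not p2 or not p3) and Box not p3, w0
2. not p2 or not p3, w0   [and-rule on 1]
3. Box not p3, w0   [and-rule on 1]
4. not p3, w0   [Box-rule on 3 via w0Rw0]
Accessibility: w0Rw0
The negation has an open branch (countermodel exists).

Not valid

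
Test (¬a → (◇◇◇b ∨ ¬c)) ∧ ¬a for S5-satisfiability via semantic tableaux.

1. (¬a → (◇◇◇b ∨ ¬c)) ∧ ¬a, 0
2. ¬a → (◇◇◇b ∨ ¬c), 0
3. ¬a, 0
4. ◇◇◇b ∨ ¬c, 0
5. ¬c, 0
Accessibility: 0R0

Satisfiable (open branch found)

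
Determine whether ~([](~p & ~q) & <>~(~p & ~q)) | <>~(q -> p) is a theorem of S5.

Valid

Tableau for the negation ~(~([](~p & ~q) & <>~(~p & ~q)) | <>~(q -> p)):
1. ~(~([](~p & ~q) & <>~(~p & ~q)) | <>~(q -> p)), u
2. [](~p & ~q) & <>~(~p & ~q), u
3. ~<>~(q -> p), u
4. [](~p & ~q), u
5. <>~(~p & ~q), u
6. q -> p, u
7. ~p & ~q, u
8. ~p, u
9. ~q, u
10. ~(~p & ~q), v
11. q -> p, v
12. ~p & ~q, v
13. ~p, v
14. ~q, v
15. q, v
Accessibility: uRu, uRv, vRu, vRv
Branch closes: q and ~q both at v.
All branches of the negation close; one closing branch shown above.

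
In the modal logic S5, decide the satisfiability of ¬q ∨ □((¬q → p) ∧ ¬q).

1. ¬q ∨ □((¬q → p) ∧ ¬q), w0
2. □((¬q → p) ∧ ¬q), w0
3. (¬q → p) ∧ ¬q, w0
4. ¬q → p, w0
5. ¬q, w0
6. p, w0
Accessibility: w0Rw0

Satisfiable (open branch found)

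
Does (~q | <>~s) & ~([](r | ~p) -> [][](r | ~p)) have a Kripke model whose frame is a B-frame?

1. (~q | <>~s) & ~([](r | ~p) -> [][](r | ~p)), w0
2. ~q | <>~s, w0
3. ~([](r | ~p) -> [][](r | ~p)), w0
4. [](r | ~p), w0
5. ~[][](r | ~p), w0
6. r | ~p, w0
7. <>~s, w0
8. ~p, w0
9. ~[](r | ~p), w1
10. r | ~p, w1
11. ~p, w1
12. ~s, w2
13. r | ~p, w2
14. ~p, w2
15. ~(r | ~p), w3
16. ~r, w3
17. p, w3
Accessibility: w0Rw0, w0Rw1, w0Rw2, w1Rw0, w1Rw1, w1Rw3, w2Rw0, w2Rw2, w3Rw1, w3Rw3

Yes, satisfiable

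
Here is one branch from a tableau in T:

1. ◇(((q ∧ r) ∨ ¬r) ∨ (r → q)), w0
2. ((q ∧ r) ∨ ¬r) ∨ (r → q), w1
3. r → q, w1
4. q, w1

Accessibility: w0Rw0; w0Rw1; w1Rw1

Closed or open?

Not closed

There is no literal clash: for every atom and world, at most one sign appears.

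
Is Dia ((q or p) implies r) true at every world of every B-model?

No, not valid

Tableau for the negation not Dia ((q or p) implies r):
1. not Dia ((q or p) implies r), u
2. not ((q or p) implies r), u
3. q or p, u
4. not r, u
5. p, u
Accessibility: uRu
The negation has an open branch (countermodel exists).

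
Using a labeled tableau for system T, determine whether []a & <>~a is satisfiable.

1. []a & <>~a, u
2. []a, u
3. <>~a, u
4. a, u
5. ~a, v
6. a, v
Accessibility: uRu, uRv, vRv
Branch closes: a and ~a both at v.
All branches of the tableau close; one closing branch shown above.

No, unsatisfiable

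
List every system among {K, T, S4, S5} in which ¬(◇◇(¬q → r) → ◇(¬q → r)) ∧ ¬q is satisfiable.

T-tableau for the formula:
1. ¬(◇◇(¬q → r) → ◇(¬q → r)) ∧ ¬q, 0
2. ¬(◇◇(¬q → r) → ◇(¬q → r)), 0
3. ¬q, 0
4. ◇◇(¬q → r), 0
5. ¬◇(¬q → r), 0
6. ¬(¬q → r), 0
7. ¬r, 0
8. ◇(¬q → r), 1
9. ¬(¬q → r), 1
10. ¬q, 1
11. ¬r, 1
12. ¬q → r, 2
13. r, 2
Accessibility: 0R0, 0R1, 1R1, 1R2, 2R2
Complete open branch: satisfiable in T, hence also in K (this T-model is also a K-model).
S4-tableau for the formula:
1. ¬(◇◇(¬q → r) → ◇(¬q → r)) ∧ ¬q, 0
2. ¬(◇◇(¬q → r) → ◇(¬q → r)), 0
3. ¬q, 0
4. ◇◇(¬q → r), 0
5. ¬◇(¬q → r), 0
6. ¬(¬q → r), 0
7. ¬r, 0
8. ◇(¬q → r), 1
9. ¬(¬q → r), 1
10. ¬q, 1
11. ¬r, 1
12. ¬q → r, 2
13. ¬(¬q → r), 2
14. ¬q, 2
15. ¬r, 2
16. r, 2
Accessibility: 0R0, 0R1, 0R2, 1R1, 1R2, 2R2
Branch closes: r and ¬r both at 2.
Every branch closes (one shown): unsatisfiable in S4, hence also in S5 (every S5-frame is an S4-frame).

K, T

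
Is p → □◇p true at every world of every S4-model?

Invalid (countermodel exists)

Tableau for the negation ¬(p → □◇p):
1. ¬(p → □◇p), u
2. p, u   [¬→-rule on 1]
3. ¬□◇p, u   [¬→-rule on 1]
4. ¬◇p, v   [¬□-rule on 3: fresh world v, uRv]
5. ¬p, v   [¬◇-rule on 4 via vRv]
Accessibility: uRu, uRv, vRv
The negation has an open branch (countermodel exists).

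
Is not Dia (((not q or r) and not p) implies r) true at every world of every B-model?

Tableau for the negation Dia (((not q or r) and not p) implies r):
1. Dia (((not q or r) and not p) implies r), 0
2. ((not q or r) and not p) implies r, 1
3. r, 1
Accessibility: 0R0, 0R1, 1R0, 1R1
The negation has an open branch (countermodel exists).

Invalid (countermodel exists)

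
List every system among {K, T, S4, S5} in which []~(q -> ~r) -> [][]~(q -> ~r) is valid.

S4, S5

S4-tableau for the negation ~([]~(q -> ~r) -> [][]~(q -> ~r)):
1. ~([]~(q -> ~r) -> [][]~(q -> ~r)), u
2. []~(q -> ~r), u   [~->-rule on 1]
3. ~[][]~(q -> ~r), u   [~->-rule on 1]
4. ~(q -> ~r), u   [[]-rule on 2 via uRu]
5. q, u   [~->-rule on 4]
6. r, u   [~->-rule on 4]
7. ~[]~(q -> ~r), v   [~[]-rule on 3: fresh world v, uRv]
8. ~(q -> ~r), v   [[]-rule on 2 via uRv]
9. q, v   [~->-rule on 8]
10. r, v   [~->-rule on 8]
11. q -> ~r, w   [~[]-rule on 7: fresh world w, vRw]
12. ~(q -> ~r), w   [[]-rule on 2 via uRw]
13. q, w   [~->-rule on 12]
14. r, w   [~->-rule on 12]
15. ~r, w   [->-rule on 11 (branches; this branch)]
Accessibility: uRu, uRv, uRw, vRv, vRw, wRw
Branch closes: r and ~r both at w.
Every branch closes (one shown): valid in S4, hence also in S5 (every theorem of S4 is a theorem of S5).
T-tableau for the negation ~([]~(q -> ~r) -> [][]~(q -> ~r)):
1. ~([]~(q -> ~r) -> [][]~(q -> ~r)), u
2. []~(q -> ~r), u   [~->-rule on 1]
3. ~[][]~(q -> ~r), u   [~->-rule on 1]
4. ~(q -> ~r), u   [[]-rule on 2 via uRu]
5. q, u   [~->-rule on 4]
6. r, u   [~->-rule on 4]
7. ~[]~(q -> ~r), v   [~[]-rule on 3: fresh world v, uRv]
8. ~(q -> ~r), v   [[]-rule on 2 via uRv]
9. q, v   [~->-rule on 8]
10. r, v   [~->-rule on 8]
11. q -> ~r, w   [~[]-rule on 7: fresh world w, vRw]
12. ~r, w   [->-rule on 11 (branches; this branch)]
Accessibility: uRu, uRv, vRv, vRw, wRw
Complete open branch: countermodel on a T-frame, so not valid in T, nor in K (the same frame is also a K-frame).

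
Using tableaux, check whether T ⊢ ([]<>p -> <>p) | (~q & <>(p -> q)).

Yes, valid

Tableau for the negation ~(([]<>p -> <>p) | (~q & <>(p -> q))):
1. ~(([]<>p -> <>p) | (~q & <>(p -> q))), u
2. ~([]<>p -> <>p), u
3. ~(~q & <>(p -> q)), u
4. []<>p, u
5. ~<>p, u
6. <>p, u
7. ~p, u
8. q, u
9. p, v
10. <>p, v
11. ~p, v
Accessibility: uRu, uRv, vRv
Branch closes: p and ~p both at v.
All branches of the negation close; one closing branch shown above.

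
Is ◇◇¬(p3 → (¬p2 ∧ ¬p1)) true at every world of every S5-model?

Tableau for the negation ¬◇◇¬(p3 → (¬p2 ∧ ¬p1)):
1. ¬◇◇¬(p3 → (¬p2 ∧ ¬p1)), w0
2. ¬◇¬(p3 → (¬p2 ∧ ¬p1)), w0
3. p3 → (¬p2 ∧ ¬p1), w0
4. ¬p2 ∧ ¬p1, w0
5. ¬p2, w0
6. ¬p1, w0
Accessibility: w0Rw0
The negation has an open branch (countermodel exists).

Invalid (countermodel exists)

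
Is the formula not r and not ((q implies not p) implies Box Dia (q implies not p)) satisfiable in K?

Satisfiable (open branch found)

1. not r and not ((q implies not p) implies Box Dia (q implies not p)), 0
2. not r, 0
3. not ((q implies not p) implies Box Dia (q implies not p)), 0
4. q implies not p, 0
5. not Box Dia (q implies not p), 0
6. not p, 0
7. not Dia (q implies not p), 1
Accessibility: 0R1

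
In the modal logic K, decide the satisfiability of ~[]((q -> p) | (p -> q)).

1. ~[]((q -> p) | (p -> q)), 0
2. ~((q -> p) | (p -> q)), 1   [~[]-rule on 1: fresh world 1, 0R1]
3. ~(q -> p), 1   [~|-rule on 2]
4. ~(p -> q), 1   [~|-rule on 2]
5. q, 1   [~->-rule on 3]
6. ~p, 1   [~->-rule on 3]
7. p, 1   [~->-rule on 4]
8. ~q, 1   [~->-rule on 4]
Accessibility: 0R1
Branch closes: p and ~p both at 1.
Every branch closes; the branch above is one of them.

Unsatisfiable (every branch closes)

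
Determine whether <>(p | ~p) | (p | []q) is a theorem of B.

Tableau for the negation ~(<>(p | ~p) | (p | []q)):
1. ~(<>(p | ~p) | (p | []q)), 0
2. ~<>(p | ~p), 0
3. ~(p | []q), 0
4. ~p, 0
5. ~[]q, 0
6. ~(p | ~p), 0
7. p, 0
Accessibility: 0R0
Branch closes: p and ~p both at 0.
Every branch of the negation's tableau closes; the branch above is one of them.

Valid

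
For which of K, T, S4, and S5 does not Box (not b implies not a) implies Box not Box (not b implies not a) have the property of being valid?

S4-tableau for the negation not (not Box (not b implies not a) implies Box not Box (not b implies not a)):
1. not (not Box (not b implies not a) implies Box not Box (not b implies not a)), 0
2. not Box (not b implies not a), 0   [neg-implies-rule on 1]
3. not Box not Box (not b implies not a), 0   [neg-implies-rule on 1]
4. not (not b implies not a), 1   [neg-Box-rule on 2: fresh world 1, 0R1]
5. not b, 1   [neg-implies-rule on 4]
6. a, 1   [neg-implies-rule on 4]
7. Box (not b implies not a), 2   [neg-Box-rule on 3: fresh world 2, 0R2]
8. not b implies not a, 2   [Box-rule on 7 via 2R2]
9. not a, 2   [implies-rule on 8 (branches; this branch)]
Accessibility: 0R0, 0R1, 0R2, 1R1, 2R2
Complete open branch: countermodel on an S4-frame, so not valid in S4, nor in K, T (the same frame is also a K-frame and a T-frame).
S5-tableau for the negation not (not Box (not b implies not a) implies Box not Box (not b implies not a)):
1. not (not Box (not b implies not a) implies Box not Box (not b implies not a)), 0
2. not Box (not b implies not a), 0   [neg-implies-rule on 1]
3. not Box not Box (not b implies not a), 0   [neg-implies-rule on 1]
4. not (not b implies not a), 1   [neg-Box-rule on 2: fresh world 1, 0R1]
5. not b, 1   [neg-implies-rule on 4]
6. a, 1   [neg-implies-rule on 4]
7. Box (not b implies not a), 2   [neg-Box-rule on 3: fresh world 2, 0R2]
8. not b implies not a, 0   [Box-rule on 7 via 2R0]
9. not b implies not a, 1   [Box-rule on 7 via 2R1]
10. not b implies not a, 2   [Box-rule on 7 via 2R2]
11. not a, 0   [implies-rule on 8 (branches; this branch)]
12. not a, 1   [implies-rule on 9 (branches; this branch)]
Accessibility: 0R0, 0R1, 0R2, 1R0, 1R1, 1R2, 2R0, 2R1, 2R2
Branch closes: a and not a both at 1.
Every branch closes (one shown): valid in S5.

S5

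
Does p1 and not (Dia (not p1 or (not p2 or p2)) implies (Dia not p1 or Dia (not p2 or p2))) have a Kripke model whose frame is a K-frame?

1. p1 and not (Dia (not p1 or (not p2 or p2)) implies (Dia not p1 or Dia (not p2 or p2))), w0
2. p1, w0
3. not (Dia (not p1 or (not p2 or p2)) implies (Dia not p1 or Dia (not p2 or p2))), w0
4. Dia (not p1 or (not p2 or p2)), w0
5. not (Dia not p1 or Dia (not p2 or p2)), w0
6. not Dia not p1, w0
7. not Dia (not p2 or p2), w0
8. not p1 or (not p2 or p2), w1
9. p1, w1
10. not (not p2 or p2), w1
11. p2, w1
12. not p2, w1
Accessibility: w0Rw1
Branch closes: p2 and not p2 both at w1.
All branches of the tableau close; one closing branch shown above.

Unsatisfiable (every branch closes)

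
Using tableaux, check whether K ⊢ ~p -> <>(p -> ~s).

Invalid (countermodel exists)

Tableau for the negation ~(~p -> <>(p -> ~s)):
1. ~(~p -> <>(p -> ~s)), 0
2. ~p, 0   [~->-rule on 1]
3. ~<>(p -> ~s), 0   [~->-rule on 1]
The negation has an open branch (countermodel exists).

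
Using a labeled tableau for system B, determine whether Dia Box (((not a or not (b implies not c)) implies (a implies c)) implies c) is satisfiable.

1. Dia Box (((not a or not (b implies not c)) implies (a implies c)) implies c), 0
2. Box (((not a or not (b implies not c)) implies (a implies c)) implies c), 1   [Dia-rule on 1: fresh world 1, 0R1]
3. ((not a or not (b implies not c)) implies (a implies c)) implies c, 0   [Box-rule on 2 via 1R0]
4. ((not a or not (b implies not c)) implies (a implies c)) implies c, 1   [Box-rule on 2 via 1R1]
5. c, 0   [implies-rule on 3 (branches; this branch)]
6. c, 1   [implies-rule on 4 (branches; this branch)]
Accessibility: 0R0, 0R1, 1R0, 1R1

Yes, satisfiable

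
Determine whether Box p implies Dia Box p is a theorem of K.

Tableau for the negation not (Box p implies Dia Box p):
1. not (Box p implies Dia Box p), u
2. Box p, u
3. not Dia Box p, u
The negation has an open branch (countermodel exists).

No, not valid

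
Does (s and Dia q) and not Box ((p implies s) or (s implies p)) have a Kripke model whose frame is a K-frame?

1. (s and Dia q) and not Box ((p implies s) or (s implies p)), w0
2. s and Dia q, w0
3. not Box ((p implies s) or (s implies p)), w0
4. s, w0
5. Dia q, w0
6. not ((p implies s) or (s implies p)), w1
7. not (p implies s), w1
8. not (s implies p), w1
9. p, w1
10. not s, w1
11. s, w1
12. not p, w1
Accessibility: w0Rw1
Branch closes: s and not s both at w1.
(One branch shown.) All branches close.

Unsatisfiable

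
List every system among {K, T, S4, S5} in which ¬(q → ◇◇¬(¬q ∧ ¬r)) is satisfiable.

T-tableau for the formula:
1. ¬(q → ◇◇¬(¬q ∧ ¬r)), u
2. q, u
3. ¬◇◇¬(¬q ∧ ¬r), u
4. ¬◇¬(¬q ∧ ¬r), u
5. ¬q ∧ ¬r, u
6. ¬q, u
7. ¬r, u
Accessibility: uRu
Branch closes: q and ¬q both at u.
Every branch closes (one shown): unsatisfiable in T, hence also in S4, S5 (every S4/S5-frame is a T-frame).
K-tableau for the formula:
1. ¬(q → ◇◇¬(¬q ∧ ¬r)), u
2. q, u
3. ¬◇◇¬(¬q ∧ ¬r), u
Complete open branch: satisfiable in K.

K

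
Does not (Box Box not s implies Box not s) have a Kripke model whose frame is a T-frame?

1. not (Box Box not s implies Box not s), w0
2. Box Box not s, w0   [neg-implies-rule on 1]
3. not Box not s, w0   [neg-implies-rule on 1]
4. Box not s, w0   [Box-rule on 2 via w0Rw0]
5. not s, w0   [Box-rule on 4 via w0Rw0]
6. s, w1   [neg-Box-rule on 3: fresh world w1, w0Rw1]
7. Box not s, w1   [Box-rule on 2 via w0Rw1]
8. not s, w1   [Box-rule on 4 via w0Rw1]
Accessibility: w0Rw0, w0Rw1, w1Rw1
Branch closes: s and not s both at w1.
(One branch shown.) All branches close.

No, unsatisfiable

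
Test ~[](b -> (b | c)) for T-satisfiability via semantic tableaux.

1. ~[](b -> (b | c)), 0
2. ~(b -> (b | c)), 1   [~[]-rule on 1: fresh world 1, 0R1]
3. b, 1   [~->-rule on 2]
4. ~(b | c), 1   [~->-rule on 2]
5. ~b, 1   [~|-rule on 4]
6. ~c, 1   [~|-rule on 4]
Accessibility: 0R0, 0R1, 1R1
Branch closes: b and ~b both at 1.
(One branch shown.) All branches close.

Unsatisfiable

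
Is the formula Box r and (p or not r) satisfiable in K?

1. Box r and (p or not r), w0
2. Box r, w0
3. p or not r, w0
4. not r, w0

Satisfiable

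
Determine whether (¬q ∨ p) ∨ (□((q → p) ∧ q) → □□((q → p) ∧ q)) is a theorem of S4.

Tableau for the negation ¬((¬q ∨ p) ∨ (□((q → p) ∧ q) → □□((q → p) ∧ q))):
1. ¬((¬q ∨ p) ∨ (□((q → p) ∧ q) → □□((q → p) ∧ q))), 0
2. ¬(¬q ∨ p), 0   [¬∨-rule on 1]
3. ¬(□((q → p) ∧ q) → □□((q → p) ∧ q)), 0   [¬∨-rule on 1]
4. q, 0   [¬∨-rule on 2]
5. ¬p, 0   [¬∨-rule on 2]
6. □((q → p) ∧ q), 0   [¬→-rule on 3]
7. ¬□□((q → p) ∧ q), 0   [¬→-rule on 3]
8. (q → p) ∧ q, 0   [□-rule on 6 via 0R0]
9. q → p, 0   [∧-rule on 8]
10. p, 0   [→-rule on 9 (branches; this branch)]
Accessibility: 0R0
Branch closes: p and ¬p both at 0.
All branches of the negation close; one closing branch shown above.

Valid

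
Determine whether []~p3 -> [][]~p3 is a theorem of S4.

Valid in S4

Tableau for the negation ~([]~p3 -> [][]~p3):
1. ~([]~p3 -> [][]~p3), u
2. []~p3, u
3. ~[][]~p3, u
4. ~p3, u
5. ~[]~p3, v
6. ~p3, v
7. p3, w
8. ~p3, w
Accessibility: uRu, uRv, uRw, vRv, vRw, wRw
Branch closes: p3 and ~p3 both at w.
Every branch of the negation's tableau closes; the branch above is one of them.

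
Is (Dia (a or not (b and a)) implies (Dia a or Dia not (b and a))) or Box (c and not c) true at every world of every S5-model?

Tableau for the negation not ((Dia (a or not (b and a)) implies (Dia a or Dia not (b and a))) or Box (c and not c)):
1. not ((Dia (a or not (b and a)) implies (Dia a or Dia not (b and a))) or Box (c and not c)), u
2. not (Dia (a or not (b and a)) implies (Dia a or Dia not (b and a))), u
3. not Box (c and not c), u
4. Dia (a or not (b and a)), u
5. not (Dia a or Dia not (b and a)), u
6. not Dia a, u
7. not Dia not (b and a), u
8. not a, u
9. b and a, u
10. b, u
11. a, u
Accessibility: uRu
Branch closes: a and not a both at u.
Every branch of the negation's tableau closes; the branch above is one of them.

Valid in S5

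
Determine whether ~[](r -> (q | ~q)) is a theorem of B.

Tableau for the negation [](r -> (q | ~q)):
1. [](r -> (q | ~q)), w0
2. r -> (q | ~q), w0   [[]-rule on 1 via w0Rw0]
3. q | ~q, w0   [->-rule on 2 (branches; this branch)]
4. ~q, w0   [|-rule on 3 (branches; this branch)]
Accessibility: w0Rw0
The negation has an open branch (countermodel exists).

Not valid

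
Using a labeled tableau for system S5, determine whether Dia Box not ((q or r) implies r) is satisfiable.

1. Dia Box not ((q or r) implies r), u
2. Box not ((q or r) implies r), v
3. not ((q or r) implies r), u
4. q or r, u
5. not r, u
6. not ((q or r) implies r), v
7. q or r, v
8. not r, v
9. q, u
10. q, v
Accessibility: uRu, uRv, vRu, vRv

Satisfiable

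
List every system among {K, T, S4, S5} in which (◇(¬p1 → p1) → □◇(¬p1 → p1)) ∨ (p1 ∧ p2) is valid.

S5

S4-tableau for the negation ¬((◇(¬p1 → p1) → □◇(¬p1 → p1)) ∨ (p1 ∧ p2)):
1. ¬((◇(¬p1 → p1) → □◇(¬p1 → p1)) ∨ (p1 ∧ p2)), w0
2. ¬(◇(¬p1 → p1) → □◇(¬p1 → p1)), w0   [¬∨-rule on 1]
3. ¬(p1 ∧ p2), w0   [¬∨-rule on 1]
4. ◇(¬p1 → p1), w0   [¬→-rule on 2]
5. ¬□◇(¬p1 → p1), w0   [¬→-rule on 2]
6. ¬p2, w0   [¬∧-rule on 3 (branches; this branch)]
7. ¬p1 → p1, w1   [◇-rule on 4: fresh world w1, w0Rw1]
8. p1, w1   [→-rule on 7 (branches; this branch)]
9. ¬◇(¬p1 → p1), w2   [¬□-rule on 5: fresh world w2, w0Rw2]
10. ¬(¬p1 → p1), w2   [¬◇-rule on 9 via w2Rw2]
11. ¬p1, w2   [¬→-rule on 10]
Accessibility: w0Rw0, w0Rw1, w0Rw2, w1Rw1, w2Rw2
Complete open branch: countermodel on an S4-frame, so not valid in S4, nor in K, T (the same frame is also a K-frame and a T-frame).
S5-tableau for the negation ¬((◇(¬p1 → p1) → □◇(¬p1 → p1)) ∨ (p1 ∧ p2)):
1. ¬((◇(¬p1 → p1) → □◇(¬p1 → p1)) ∨ (p1 ∧ p2)), w0
2. ¬(◇(¬p1 → p1) → □◇(¬p1 → p1)), w0   [¬∨-rule on 1]
3. ¬(p1 ∧ p2), w0   [¬∨-rule on 1]
4. ◇(¬p1 → p1), w0   [¬→-rule on 2]
5. ¬□◇(¬p1 → p1), w0   [¬→-rule on 2]
6. ¬p2, w0   [¬∧-rule on 3 (branches; this branch)]
7. ¬p1 → p1, w1   [◇-rule on 4: fresh world w1, w0Rw1]
8. p1, w1   [→-rule on 7 (branches; this branch)]
9. ¬◇(¬p1 → p1), w2   [¬□-rule on 5: fresh world w2, w0Rw2]
10. ¬(¬p1 → p1), w0   [¬◇-rule on 9 via w2Rw0]
11. ¬p1, w0   [¬→-rule on 10]
12. ¬(¬p1 → p1), w1   [¬◇-rule on 9 via w2Rw1]
13. ¬p1, w1   [¬→-rule on 12]
Accessibility: w0Rw0, w0Rw1, w0Rw2, w1Rw0, w1Rw1, w1Rw2, w2Rw0, w2Rw1, w2Rw2
Branch closes: p1 and ¬p1 both at w1.
Every branch closes (one shown): valid in S5.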